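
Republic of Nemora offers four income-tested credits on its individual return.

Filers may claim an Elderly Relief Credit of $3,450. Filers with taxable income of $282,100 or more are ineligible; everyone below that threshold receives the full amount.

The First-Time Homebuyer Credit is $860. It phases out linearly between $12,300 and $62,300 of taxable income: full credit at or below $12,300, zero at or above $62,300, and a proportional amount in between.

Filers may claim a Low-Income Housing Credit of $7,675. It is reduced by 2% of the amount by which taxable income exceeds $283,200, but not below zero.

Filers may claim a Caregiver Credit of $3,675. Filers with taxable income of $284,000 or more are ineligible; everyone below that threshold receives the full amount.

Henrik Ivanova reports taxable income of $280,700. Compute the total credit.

$14,800

Elderly Relief Credit: $280,700 is below the $282,100 cutoff, so the full $3,450 applies.
First-Time Homebuyer Credit: $280,700 is at or above $62,300, so the credit is $0.
Low-Income Housing Credit: $280,700 is at or below the $283,200 threshold, so the full $7,675 applies.
Caregiver Credit: $280,700 is below the $284,000 cutoff, so the full $3,675 applies.
Total: $3,450 + $0 + $7,675 + $3,675 = $14,800.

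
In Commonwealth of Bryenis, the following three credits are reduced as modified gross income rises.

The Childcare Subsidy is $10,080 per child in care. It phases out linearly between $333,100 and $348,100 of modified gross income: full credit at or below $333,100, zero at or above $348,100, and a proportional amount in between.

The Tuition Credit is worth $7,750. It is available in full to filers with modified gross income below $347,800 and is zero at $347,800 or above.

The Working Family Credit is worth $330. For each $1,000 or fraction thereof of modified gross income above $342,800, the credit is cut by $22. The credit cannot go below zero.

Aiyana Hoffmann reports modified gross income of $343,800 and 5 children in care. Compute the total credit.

Childcare Subsidy: base = 5 × $10,080 = $50,400. $343,800 is $10,700 into a $15,000 phase-out range, leaving 4,300/15,000 of the credit: $50,400 × 4,300/15,000 = $14,448.
Tuition Credit: $343,800 is below the $347,800 cutoff, so the full $7,750 applies.
Working Family Credit: income exceeds $342,800 by $1,000, which is 1 full-or-partial $1,000 increment; reduction = 1 × $22 = $22, leaving $308.
Total: $14,448 + $7,750 + $308 = $22,506.

$22,506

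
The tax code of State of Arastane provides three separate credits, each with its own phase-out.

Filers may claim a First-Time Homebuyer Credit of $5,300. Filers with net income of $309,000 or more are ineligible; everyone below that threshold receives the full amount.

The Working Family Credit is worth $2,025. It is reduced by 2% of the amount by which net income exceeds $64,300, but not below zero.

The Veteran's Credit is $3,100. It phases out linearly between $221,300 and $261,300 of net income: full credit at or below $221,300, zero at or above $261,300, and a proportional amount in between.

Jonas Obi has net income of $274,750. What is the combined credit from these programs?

First-Time Homebuyer Credit: $274,750 is below the $309,000 cutoff, so the full $5,300 applies.
Working Family Credit: 2% of the $210,450 excess over $64,300 is $4,209 ≥ base, so the credit is $0.
Veteran's Credit: $274,750 is at or above $261,300, so the credit is $0.
Total: $5,300 + $0 + $0 = $5,300.

$5,300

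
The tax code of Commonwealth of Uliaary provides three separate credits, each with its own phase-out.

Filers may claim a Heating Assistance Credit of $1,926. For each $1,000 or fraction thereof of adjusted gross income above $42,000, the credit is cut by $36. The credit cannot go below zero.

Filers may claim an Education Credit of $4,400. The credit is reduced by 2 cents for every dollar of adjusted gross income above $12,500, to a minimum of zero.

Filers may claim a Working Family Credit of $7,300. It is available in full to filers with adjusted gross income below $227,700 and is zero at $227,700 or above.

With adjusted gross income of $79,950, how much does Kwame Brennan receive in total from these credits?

$10,909

Heating Assistance Credit: income exceeds $42,000 by $37,950, which is 38 full-or-partial $1,000 increments; reduction = 38 × $36 = $1,368, leaving $558.
Education Credit: 2% of the $67,450 excess over $12,500 is $1,349; credit = $4,400 − $1,349 = $3,051.
Working Family Credit: $79,950 is below the $227,700 cutoff, so the full $7,300 applies.
Total: $558 + $3,051 + $7,300 = $10,909.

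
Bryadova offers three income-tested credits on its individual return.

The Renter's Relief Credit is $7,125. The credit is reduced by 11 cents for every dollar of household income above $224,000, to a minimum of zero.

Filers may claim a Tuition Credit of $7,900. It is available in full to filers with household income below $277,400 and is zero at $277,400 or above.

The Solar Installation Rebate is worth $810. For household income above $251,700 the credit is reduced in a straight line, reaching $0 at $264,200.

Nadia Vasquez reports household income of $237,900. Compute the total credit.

Renter's Relief Credit: 11% of the $13,900 excess over $224,000 is $1,529; credit = $7,125 − $1,529 = $5,596.
Tuition Credit: $237,900 is below the $277,400 cutoff, so the full $7,900 applies.
Solar Installation Rebate: $237,900 is at or below the $251,700 threshold, so the full $810 applies.
Total: $5,596 + $7,900 + $810 = $14,306.

$14,306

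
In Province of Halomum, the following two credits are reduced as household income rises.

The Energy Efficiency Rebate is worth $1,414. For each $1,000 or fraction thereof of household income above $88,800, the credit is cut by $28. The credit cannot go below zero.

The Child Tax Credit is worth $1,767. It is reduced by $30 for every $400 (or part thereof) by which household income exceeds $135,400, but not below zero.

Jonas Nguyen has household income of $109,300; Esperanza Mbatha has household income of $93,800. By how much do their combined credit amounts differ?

$448

Jonas ($109,300): Energy Efficiency Rebate: income exceeds $88,800 by $20,500, which is 21 full-or-partial $1,000 increments; reduction = 21 × $28 = $588, leaving $826. Child Tax Credit: $109,300 is at or below the $135,400 threshold, so the full $1,767 applies. total $826 + $1,767 = $2,593
Esperanza ($93,800): Energy Efficiency Rebate: income exceeds $88,800 by $5,000, which is 5 full-or-partial $1,000 increments; reduction = 5 × $28 = $140, leaving $1,274. Child Tax Credit: $93,800 is at or below the $135,400 threshold, so the full $1,767 applies. total $1,274 + $1,767 = $3,041
Difference: |$2,593 − $3,041| = $448.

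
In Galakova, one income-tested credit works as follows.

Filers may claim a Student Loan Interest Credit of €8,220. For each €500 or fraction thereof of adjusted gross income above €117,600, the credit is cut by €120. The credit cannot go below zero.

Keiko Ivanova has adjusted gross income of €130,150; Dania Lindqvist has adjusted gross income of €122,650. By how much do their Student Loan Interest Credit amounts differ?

Keiko (€130,150): Student Loan Interest Credit: income exceeds €117,600 by €12,550, which is 26 full-or-partial €500 increments; reduction = 26 × €120 = €3,120, leaving €5,100.
Dania (€122,650): Student Loan Interest Credit: income exceeds €117,600 by €5,050, which is 11 full-or-partial €500 increments; reduction = 11 × €120 = €1,320, leaving €6,900.
Difference: |€5,100 − €6,900| = €1,800.

€1,800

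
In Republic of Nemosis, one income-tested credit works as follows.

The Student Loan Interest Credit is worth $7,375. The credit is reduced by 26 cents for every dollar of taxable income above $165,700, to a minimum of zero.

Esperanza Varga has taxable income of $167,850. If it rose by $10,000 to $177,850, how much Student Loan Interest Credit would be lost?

$2,600

At $167,850 — 26% of the $2,150 excess over $165,700 is $559; credit = $7,375 − $559 = $6,816.
At $177,850 — 26% of the $12,150 excess over $165,700 is $3,159; credit = $7,375 − $3,159 = $4,216.
Lost: $6,816 − $4,216 = $2,600.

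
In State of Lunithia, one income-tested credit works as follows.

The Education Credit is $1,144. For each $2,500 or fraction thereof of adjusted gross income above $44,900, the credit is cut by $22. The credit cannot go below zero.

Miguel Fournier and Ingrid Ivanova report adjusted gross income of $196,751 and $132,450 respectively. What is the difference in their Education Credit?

Miguel ($196,751): Education Credit: income exceeds $44,900 by $151,851 → 61 increments × $22 = $1,342 ≥ base, so the credit is $0.
Ingrid ($132,450): Education Credit: income exceeds $44,900 by $87,550, which is 36 full-or-partial $2,500 increments; reduction = 36 × $22 = $792, leaving $352.
Difference: |$0 − $352| = $352.

$352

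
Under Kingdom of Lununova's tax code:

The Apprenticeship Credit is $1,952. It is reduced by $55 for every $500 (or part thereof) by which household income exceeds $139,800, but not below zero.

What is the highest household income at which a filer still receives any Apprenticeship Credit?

$157,300

After 35 increments the reduction is 35 × $55 = $1,925, leaving $27; one more increment wipes it out. Increment 35 ends at excess 35 × $500 = $17,500, so the highest qualifying income is $139,800 + $17,500 = $157,300.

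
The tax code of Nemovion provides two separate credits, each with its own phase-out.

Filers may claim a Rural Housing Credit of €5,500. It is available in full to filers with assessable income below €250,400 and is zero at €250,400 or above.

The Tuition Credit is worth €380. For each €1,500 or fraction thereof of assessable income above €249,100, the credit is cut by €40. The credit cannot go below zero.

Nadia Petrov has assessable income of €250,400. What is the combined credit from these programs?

Rural Housing Credit: €250,400 meets or exceeds the €250,400 cutoff, so the credit is €0.
Tuition Credit: income exceeds €249,100 by €1,300, which is 1 full-or-partial €1,500 increment; reduction = 1 × €40 = €40, leaving €340.
Total: €0 + €340 = €340.

€340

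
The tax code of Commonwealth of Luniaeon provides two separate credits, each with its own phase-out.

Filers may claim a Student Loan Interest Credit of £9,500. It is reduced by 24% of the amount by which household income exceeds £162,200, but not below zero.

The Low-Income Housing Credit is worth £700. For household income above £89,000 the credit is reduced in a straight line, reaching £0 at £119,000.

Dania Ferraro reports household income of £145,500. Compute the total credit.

£9,500

Student Loan Interest Credit: £145,500 is at or below the £162,200 threshold, so the full £9,500 applies.
Low-Income Housing Credit: £145,500 is at or above £119,000, so the credit is £0.
Total: £9,500 + £0 = £9,500.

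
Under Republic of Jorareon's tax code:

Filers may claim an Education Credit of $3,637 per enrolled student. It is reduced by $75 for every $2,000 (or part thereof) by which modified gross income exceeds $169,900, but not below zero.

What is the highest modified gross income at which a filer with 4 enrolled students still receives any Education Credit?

Full credit = 4 × $3,637 = $14,548.
After 193 increments the reduction is 193 × $75 = $14,475, leaving $73; one more increment wipes it out. Increment 193 ends at excess 193 × $2,000 = $386,000, so the highest qualifying income is $169,900 + $386,000 = $555,900.

$555,900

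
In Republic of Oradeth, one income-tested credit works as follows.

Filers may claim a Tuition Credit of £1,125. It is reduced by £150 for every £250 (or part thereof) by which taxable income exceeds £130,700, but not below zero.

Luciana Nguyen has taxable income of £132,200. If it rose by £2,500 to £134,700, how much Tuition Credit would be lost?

£225

At £132,200 — income exceeds £130,700 by £1,500, which is 6 full-or-partial £250 increments; reduction = 6 × £150 = £900, leaving £225.
At £134,700 — income exceeds £130,700 by £4,000 → 16 increments × £150 = £2,400 ≥ base, so the credit is £0.
Lost: £225 − £0 = £225.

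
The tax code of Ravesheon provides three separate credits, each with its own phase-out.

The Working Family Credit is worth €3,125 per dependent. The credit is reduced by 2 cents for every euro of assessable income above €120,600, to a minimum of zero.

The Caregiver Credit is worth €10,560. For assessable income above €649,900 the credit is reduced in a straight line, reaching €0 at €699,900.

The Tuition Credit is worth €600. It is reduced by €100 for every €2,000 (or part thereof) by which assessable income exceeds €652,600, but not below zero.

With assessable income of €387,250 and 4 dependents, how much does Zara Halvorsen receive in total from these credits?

Working Family Credit: base = 4 × €3,125 = €12,500. 2% of the €266,650 excess over €120,600 is €5,333; credit = €12,500 − €5,333 = €7,167.
Caregiver Credit: €387,250 is at or below the €649,900 threshold, so the full €10,560 applies.
Tuition Credit: €387,250 is at or below the €652,600 threshold, so the full €600 applies.
Total: €7,167 + €10,560 + €600 = €18,327.

€18,327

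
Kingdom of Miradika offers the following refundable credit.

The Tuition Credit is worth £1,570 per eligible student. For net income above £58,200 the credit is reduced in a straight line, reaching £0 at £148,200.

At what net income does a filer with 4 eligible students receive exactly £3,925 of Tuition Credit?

£91,950

Full credit = 4 × £1,570 = £6,280.
£3,925 is 3,925/6,280 of the full £6,280, so 2,355/6,280 of the £90,000 range has been used: income = £58,200 + £90,000 × 2,355/6,280 = £91,950.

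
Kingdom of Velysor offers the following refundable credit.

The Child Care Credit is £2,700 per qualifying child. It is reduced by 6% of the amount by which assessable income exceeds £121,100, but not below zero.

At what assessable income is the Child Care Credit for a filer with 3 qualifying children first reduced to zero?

£256,100

Full credit = 3 × £2,700 = £8,100.
The credit falls by 6% of each pound above £121,100, so it reaches zero when the excess is £8,100 / 6% = £135,000: income = £121,100 + £135,000 = £256,100.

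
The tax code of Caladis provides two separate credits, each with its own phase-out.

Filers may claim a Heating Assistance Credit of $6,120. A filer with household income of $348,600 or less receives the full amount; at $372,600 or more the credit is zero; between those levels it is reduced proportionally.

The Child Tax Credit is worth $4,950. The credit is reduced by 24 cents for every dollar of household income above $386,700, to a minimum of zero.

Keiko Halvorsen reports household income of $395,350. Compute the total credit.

$2,874

Heating Assistance Credit: $395,350 is at or above $372,600, so the credit is $0.
Child Tax Credit: 24% of the $8,650 excess over $386,700 is $2,076; credit = $4,950 − $2,076 = $2,874.
Total: $0 + $2,874 = $2,874.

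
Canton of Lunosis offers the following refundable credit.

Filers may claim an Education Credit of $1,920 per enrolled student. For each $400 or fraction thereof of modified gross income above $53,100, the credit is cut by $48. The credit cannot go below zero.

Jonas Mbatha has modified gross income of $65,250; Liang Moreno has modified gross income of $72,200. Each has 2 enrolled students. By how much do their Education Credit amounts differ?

Jonas ($65,250): Education Credit: base = 2 × $1,920 = $3,840. income exceeds $53,100 by $12,150, which is 31 full-or-partial $400 increments; reduction = 31 × $48 = $1,488, leaving $2,352.
Liang ($72,200): Education Credit: base = 2 × $1,920 = $3,840. income exceeds $53,100 by $19,100, which is 48 full-or-partial $400 increments; reduction = 48 × $48 = $2,304, leaving $1,536.
Difference: |$2,352 − $1,536| = $816.

$816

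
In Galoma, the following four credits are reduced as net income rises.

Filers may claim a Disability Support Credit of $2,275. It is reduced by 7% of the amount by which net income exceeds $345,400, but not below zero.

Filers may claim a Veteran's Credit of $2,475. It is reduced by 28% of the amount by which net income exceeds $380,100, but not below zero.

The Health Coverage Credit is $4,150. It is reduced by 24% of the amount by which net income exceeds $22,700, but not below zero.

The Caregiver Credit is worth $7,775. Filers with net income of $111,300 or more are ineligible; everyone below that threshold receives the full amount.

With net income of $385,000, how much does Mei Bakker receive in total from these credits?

$1,103

Disability Support Credit: 7% of the $39,600 excess over $345,400 is $2,772 ≥ base, so the credit is $0.
Veteran's Credit: 28% of the $4,900 excess over $380,100 is $1,372; credit = $2,475 − $1,372 = $1,103.
Health Coverage Credit: 24% of the $362,300 excess over $22,700 is $86,952 ≥ base, so the credit is $0.
Caregiver Credit: $385,000 meets or exceeds the $111,300 cutoff, so the credit is $0.
Total: $0 + $1,103 + $0 + $0 = $1,103.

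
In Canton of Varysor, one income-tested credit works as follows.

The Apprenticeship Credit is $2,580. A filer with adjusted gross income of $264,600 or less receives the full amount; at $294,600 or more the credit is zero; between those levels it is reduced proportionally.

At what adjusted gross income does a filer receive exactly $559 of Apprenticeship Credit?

$559 is 559/2,580 of the full $2,580, so 2,021/2,580 of the $30,000 range has been used: income = $264,600 + $30,000 × 2,021/2,580 = $288,100.

$288,100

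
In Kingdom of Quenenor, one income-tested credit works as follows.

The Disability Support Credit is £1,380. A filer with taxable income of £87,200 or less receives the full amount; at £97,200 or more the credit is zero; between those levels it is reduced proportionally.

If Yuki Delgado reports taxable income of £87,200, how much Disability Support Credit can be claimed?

Disability Support Credit: £87,200 is at or below the £87,200 threshold, so the full £1,380 applies.

£1,380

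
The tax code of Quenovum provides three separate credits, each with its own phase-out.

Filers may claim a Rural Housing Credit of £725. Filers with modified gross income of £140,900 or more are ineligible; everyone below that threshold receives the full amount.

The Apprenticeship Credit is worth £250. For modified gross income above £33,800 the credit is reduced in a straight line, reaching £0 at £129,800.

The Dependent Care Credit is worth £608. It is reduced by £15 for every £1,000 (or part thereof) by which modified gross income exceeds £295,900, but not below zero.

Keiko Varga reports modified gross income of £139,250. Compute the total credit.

£1,333

Rural Housing Credit: £139,250 is below the £140,900 cutoff, so the full £725 applies.
Apprenticeship Credit: £139,250 is at or above £129,800, so the credit is £0.
Dependent Care Credit: £139,250 is at or below the £295,900 threshold, so the full £608 applies.
Total: £725 + £0 + £608 = £1,333.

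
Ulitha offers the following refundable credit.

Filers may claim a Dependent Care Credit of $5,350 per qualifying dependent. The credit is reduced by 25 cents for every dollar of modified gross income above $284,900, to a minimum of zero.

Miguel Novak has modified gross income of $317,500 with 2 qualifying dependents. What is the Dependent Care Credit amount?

$2,550

Dependent Care Credit: base = 2 × $5,350 = $10,700. 25% of the $32,600 excess over $284,900 is $8,150; credit = $10,700 − $8,150 = $2,550.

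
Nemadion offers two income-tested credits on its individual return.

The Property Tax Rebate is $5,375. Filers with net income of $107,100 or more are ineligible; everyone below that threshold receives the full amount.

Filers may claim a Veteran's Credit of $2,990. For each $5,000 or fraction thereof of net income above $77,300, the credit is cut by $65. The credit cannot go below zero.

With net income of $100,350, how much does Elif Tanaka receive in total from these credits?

$8,040

Property Tax Rebate: $100,350 is below the $107,100 cutoff, so the full $5,375 applies.
Veteran's Credit: income exceeds $77,300 by $23,050, which is 5 full-or-partial $5,000 increments; reduction = 5 × $65 = $325, leaving $2,665.
Total: $5,375 + $2,665 = $8,040.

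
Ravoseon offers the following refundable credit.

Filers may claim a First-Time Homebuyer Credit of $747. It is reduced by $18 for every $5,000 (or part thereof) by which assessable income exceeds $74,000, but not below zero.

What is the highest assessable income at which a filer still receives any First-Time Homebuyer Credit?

$279,000

After 41 increments the reduction is 41 × $18 = $738, leaving $9; one more increment wipes it out. Increment 41 ends at excess 41 × $5,000 = $205,000, so the highest qualifying income is $74,000 + $205,000 = $279,000.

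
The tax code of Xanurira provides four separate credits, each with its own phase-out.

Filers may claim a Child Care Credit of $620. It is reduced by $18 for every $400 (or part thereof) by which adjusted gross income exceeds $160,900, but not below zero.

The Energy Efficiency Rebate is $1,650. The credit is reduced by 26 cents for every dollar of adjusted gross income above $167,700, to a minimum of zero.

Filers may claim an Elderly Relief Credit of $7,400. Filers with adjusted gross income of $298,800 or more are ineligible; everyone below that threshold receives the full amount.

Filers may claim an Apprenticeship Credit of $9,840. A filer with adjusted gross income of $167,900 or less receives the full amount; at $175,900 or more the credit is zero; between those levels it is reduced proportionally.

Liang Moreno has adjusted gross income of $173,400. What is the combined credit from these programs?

$10,687

Child Care Credit: income exceeds $160,900 by $12,500, which is 32 full-or-partial $400 increments; reduction = 32 × $18 = $576, leaving $44.
Energy Efficiency Rebate: 26% of the $5,700 excess over $167,700 is $1,482; credit = $1,650 − $1,482 = $168.
Elderly Relief Credit: $173,400 is below the $298,800 cutoff, so the full $7,400 applies.
Apprenticeship Credit: $173,400 is $5,500 into a $8,000 phase-out range, leaving 2,500/8,000 of the credit: $9,840 × 2,500/8,000 = $3,075.
Total: $44 + $168 + $7,400 + $3,075 = $10,687.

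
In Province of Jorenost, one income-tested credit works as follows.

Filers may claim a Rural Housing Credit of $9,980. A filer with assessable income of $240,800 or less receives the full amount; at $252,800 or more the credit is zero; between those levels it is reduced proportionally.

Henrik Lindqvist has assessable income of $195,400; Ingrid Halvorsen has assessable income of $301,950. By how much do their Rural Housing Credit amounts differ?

Henrik ($195,400): Rural Housing Credit: $195,400 is at or below the $240,800 threshold, so the full $9,980 applies.
Ingrid ($301,950): Rural Housing Credit: $301,950 is at or above $252,800, so the credit is $0.
Difference: |$9,980 − $0| = $9,980.

$9,980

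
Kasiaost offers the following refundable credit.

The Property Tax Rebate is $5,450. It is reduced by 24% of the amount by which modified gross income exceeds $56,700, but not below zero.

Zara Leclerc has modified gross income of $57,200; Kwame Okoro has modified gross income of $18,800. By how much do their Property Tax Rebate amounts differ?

Zara ($57,200): Property Tax Rebate: 24% of the $500 excess over $56,700 is $120; credit = $5,450 − $120 = $5,330.
Kwame ($18,800): Property Tax Rebate: $18,800 is at or below the $56,700 threshold, so the full $5,450 applies.
Difference: |$5,330 − $5,450| = $120.

$120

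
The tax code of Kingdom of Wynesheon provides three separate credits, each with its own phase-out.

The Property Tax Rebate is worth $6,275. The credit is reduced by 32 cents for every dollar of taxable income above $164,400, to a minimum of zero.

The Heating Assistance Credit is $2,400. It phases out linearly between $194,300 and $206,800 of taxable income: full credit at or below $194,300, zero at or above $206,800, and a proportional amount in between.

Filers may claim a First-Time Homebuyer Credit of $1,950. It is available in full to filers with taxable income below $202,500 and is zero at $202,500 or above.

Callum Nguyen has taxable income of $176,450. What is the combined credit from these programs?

$6,769

Property Tax Rebate: 32% of the $12,050 excess over $164,400 is $3,856; credit = $6,275 − $3,856 = $2,419.
Heating Assistance Credit: $176,450 is at or below the $194,300 threshold, so the full $2,400 applies.
First-Time Homebuyer Credit: $176,450 is below the $202,500 cutoff, so the full $1,950 applies.
Total: $2,419 + $2,400 + $1,950 = $6,769.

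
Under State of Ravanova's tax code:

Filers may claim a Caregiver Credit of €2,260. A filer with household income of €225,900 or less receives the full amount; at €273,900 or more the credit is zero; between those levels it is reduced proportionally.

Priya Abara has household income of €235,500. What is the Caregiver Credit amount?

Caregiver Credit: €235,500 is €9,600 into a €48,000 phase-out range, leaving 38,400/48,000 of the credit: €2,260 × 38,400/48,000 = €1,808.

€1,808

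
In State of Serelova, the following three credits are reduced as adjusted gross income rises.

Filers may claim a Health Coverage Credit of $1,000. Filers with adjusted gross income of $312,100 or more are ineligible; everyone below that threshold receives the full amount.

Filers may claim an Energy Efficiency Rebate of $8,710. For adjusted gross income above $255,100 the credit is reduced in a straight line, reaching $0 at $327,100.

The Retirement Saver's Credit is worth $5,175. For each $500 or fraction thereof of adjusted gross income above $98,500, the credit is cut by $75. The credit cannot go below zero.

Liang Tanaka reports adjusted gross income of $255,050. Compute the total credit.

Health Coverage Credit: $255,050 is below the $312,100 cutoff, so the full $1,000 applies.
Energy Efficiency Rebate: $255,050 is at or below the $255,100 threshold, so the full $8,710 applies.
Retirement Saver's Credit: income exceeds $98,500 by $156,550 → 314 increments × $75 = $23,550 ≥ base, so the credit is $0.
Total: $1,000 + $8,710 + $0 = $9,710.

$9,710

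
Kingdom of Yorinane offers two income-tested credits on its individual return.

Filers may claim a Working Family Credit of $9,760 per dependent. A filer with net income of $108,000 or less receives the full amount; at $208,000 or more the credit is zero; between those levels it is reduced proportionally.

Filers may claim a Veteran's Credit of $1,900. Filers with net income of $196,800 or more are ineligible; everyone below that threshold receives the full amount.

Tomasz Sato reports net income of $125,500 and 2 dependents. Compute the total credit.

$18,004

Working Family Credit: base = 2 × $9,760 = $19,520. $125,500 is $17,500 into a $100,000 phase-out range, leaving 82,500/100,000 of the credit: $19,520 × 82,500/100,000 = $16,104.
Veteran's Credit: $125,500 is below the $196,800 cutoff, so the full $1,900 applies.
Total: $16,104 + $1,900 = $18,004.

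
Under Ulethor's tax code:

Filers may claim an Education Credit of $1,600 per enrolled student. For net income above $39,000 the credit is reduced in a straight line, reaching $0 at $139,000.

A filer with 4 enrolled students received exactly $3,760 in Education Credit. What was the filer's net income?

Full credit = 4 × $1,600 = $6,400.
$3,760 is 3,760/6,400 of the full $6,400, so 2,640/6,400 of the $100,000 range has been used: income = $39,000 + $100,000 × 2,640/6,400 = $80,250.

$80,250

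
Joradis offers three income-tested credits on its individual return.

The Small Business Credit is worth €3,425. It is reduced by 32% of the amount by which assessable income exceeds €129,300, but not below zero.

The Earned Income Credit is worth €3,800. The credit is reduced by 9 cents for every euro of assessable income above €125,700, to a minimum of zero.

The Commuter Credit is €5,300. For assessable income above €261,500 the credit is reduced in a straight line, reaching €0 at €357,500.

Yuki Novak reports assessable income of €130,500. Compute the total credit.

€11,709

Small Business Credit: 32% of the €1,200 excess over €129,300 is €384; credit = €3,425 − €384 = €3,041.
Earned Income Credit: 9% of the €4,800 excess over €125,700 is €432; credit = €3,800 − €432 = €3,368.
Commuter Credit: €130,500 is at or below the €261,500 threshold, so the full €5,300 applies.
Total: €3,041 + €3,368 + €5,300 = €11,709.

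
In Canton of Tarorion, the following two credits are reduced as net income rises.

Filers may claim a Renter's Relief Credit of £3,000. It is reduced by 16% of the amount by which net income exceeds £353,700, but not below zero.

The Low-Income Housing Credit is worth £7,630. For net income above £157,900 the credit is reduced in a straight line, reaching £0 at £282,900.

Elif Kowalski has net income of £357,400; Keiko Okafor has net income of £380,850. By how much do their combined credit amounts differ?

£2,408

Elif (£357,400): Renter's Relief Credit: 16% of the £3,700 excess over £353,700 is £592; credit = £3,000 − £592 = £2,408. Low-Income Housing Credit: £357,400 is at or above £282,900, so the credit is £0. total £2,408 + £0 = £2,408
Keiko (£380,850): Renter's Relief Credit: 16% of the £27,150 excess over £353,700 is £4,344 ≥ base, so the credit is £0. Low-Income Housing Credit: £380,850 is at or above £282,900, so the credit is £0. total £0 + £0 = £0
Difference: |£2,408 − £0| = £2,408.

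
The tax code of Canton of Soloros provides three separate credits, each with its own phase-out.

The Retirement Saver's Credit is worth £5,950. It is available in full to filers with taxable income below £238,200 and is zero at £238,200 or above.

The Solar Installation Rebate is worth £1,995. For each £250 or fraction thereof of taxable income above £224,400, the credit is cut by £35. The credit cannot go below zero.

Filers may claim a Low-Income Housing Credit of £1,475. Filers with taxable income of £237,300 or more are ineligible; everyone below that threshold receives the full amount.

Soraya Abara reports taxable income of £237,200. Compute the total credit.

£7,600

Retirement Saver's Credit: £237,200 is below the £238,200 cutoff, so the full £5,950 applies.
Solar Installation Rebate: income exceeds £224,400 by £12,800, which is 52 full-or-partial £250 increments; reduction = 52 × £35 = £1,820, leaving £175.
Low-Income Housing Credit: £237,200 is below the £237,300 cutoff, so the full £1,475 applies.
Total: £5,950 + £175 + £1,475 = £7,600.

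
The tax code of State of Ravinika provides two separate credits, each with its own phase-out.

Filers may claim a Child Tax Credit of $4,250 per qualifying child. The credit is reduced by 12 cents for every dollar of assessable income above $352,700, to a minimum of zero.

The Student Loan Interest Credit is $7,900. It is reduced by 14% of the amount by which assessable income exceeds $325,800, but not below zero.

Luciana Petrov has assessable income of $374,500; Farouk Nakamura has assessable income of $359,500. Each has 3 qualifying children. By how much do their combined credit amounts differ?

$3,900

Luciana ($374,500): Child Tax Credit: base = 3 × $4,250 = $12,750. 12% of the $21,800 excess over $352,700 is $2,616; credit = $12,750 − $2,616 = $10,134. Student Loan Interest Credit: 14% of the $48,700 excess over $325,800 is $6,818; credit = $7,900 − $6,818 = $1,082. total $10,134 + $1,082 = $11,216
Farouk ($359,500): Child Tax Credit: base = 3 × $4,250 = $12,750. 12% of the $6,800 excess over $352,700 is $816; credit = $12,750 − $816 = $11,934. Student Loan Interest Credit: 14% of the $33,700 excess over $325,800 is $4,718; credit = $7,900 − $4,718 = $3,182. total $11,934 + $3,182 = $15,116
Difference: |$11,216 − $15,116| = $3,900.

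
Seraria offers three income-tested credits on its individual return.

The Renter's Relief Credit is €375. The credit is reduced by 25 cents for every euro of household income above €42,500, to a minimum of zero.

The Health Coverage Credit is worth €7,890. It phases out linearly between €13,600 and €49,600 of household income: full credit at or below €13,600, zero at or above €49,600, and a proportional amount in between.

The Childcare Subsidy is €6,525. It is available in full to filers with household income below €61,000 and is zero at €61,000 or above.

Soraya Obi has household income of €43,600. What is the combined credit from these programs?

Renter's Relief Credit: 25% of the €1,100 excess over €42,500 is €275; credit = €375 − €275 = €100.
Health Coverage Credit: €43,600 is €30,000 into a €36,000 phase-out range, leaving 6,000/36,000 of the credit: €7,890 × 6,000/36,000 = €1,315.
Childcare Subsidy: €43,600 is below the €61,000 cutoff, so the full €6,525 applies.
Total: €100 + €1,315 + €6,525 = €7,940.

€7,940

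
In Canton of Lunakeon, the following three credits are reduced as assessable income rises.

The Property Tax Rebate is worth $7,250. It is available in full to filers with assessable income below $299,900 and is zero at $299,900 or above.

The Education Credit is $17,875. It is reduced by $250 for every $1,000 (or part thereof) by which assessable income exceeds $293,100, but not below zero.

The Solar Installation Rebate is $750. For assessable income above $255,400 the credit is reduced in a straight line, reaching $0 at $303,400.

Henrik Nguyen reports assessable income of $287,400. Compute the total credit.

$25,375

Property Tax Rebate: $287,400 is below the $299,900 cutoff, so the full $7,250 applies.
Education Credit: $287,400 is at or below the $293,100 threshold, so the full $17,875 applies.
Solar Installation Rebate: $287,400 is $32,000 into a $48,000 phase-out range, leaving 16,000/48,000 of the credit: $750 × 16,000/48,000 = $250.
Total: $7,250 + $17,875 + $250 = $25,375.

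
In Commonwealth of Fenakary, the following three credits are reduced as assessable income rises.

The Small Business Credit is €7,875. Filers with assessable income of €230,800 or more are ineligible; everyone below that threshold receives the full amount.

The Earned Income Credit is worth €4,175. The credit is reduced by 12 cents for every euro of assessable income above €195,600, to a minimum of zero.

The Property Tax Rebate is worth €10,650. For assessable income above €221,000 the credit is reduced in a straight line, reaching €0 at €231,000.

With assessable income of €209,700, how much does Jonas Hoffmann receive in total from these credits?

€21,008

Small Business Credit: €209,700 is below the €230,800 cutoff, so the full €7,875 applies.
Earned Income Credit: 12% of the €14,100 excess over €195,600 is €1,692; credit = €4,175 − €1,692 = €2,483.
Property Tax Rebate: €209,700 is at or below the €221,000 threshold, so the full €10,650 applies.
Total: €7,875 + €2,483 + €10,650 = €21,008.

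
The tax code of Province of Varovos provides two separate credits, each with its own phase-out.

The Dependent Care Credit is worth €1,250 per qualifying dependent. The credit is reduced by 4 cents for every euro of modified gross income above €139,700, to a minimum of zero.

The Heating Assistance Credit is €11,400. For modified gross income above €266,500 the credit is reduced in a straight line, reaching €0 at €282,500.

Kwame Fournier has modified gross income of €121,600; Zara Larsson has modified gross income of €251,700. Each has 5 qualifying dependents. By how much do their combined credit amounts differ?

Kwame (€121,600): Dependent Care Credit: base = 5 × €1,250 = €6,250. €121,600 is at or below the €139,700 threshold, so the full €6,250 applies. Heating Assistance Credit: €121,600 is at or below the €266,500 threshold, so the full €11,400 applies. total €6,250 + €11,400 = €17,650
Zara (€251,700): Dependent Care Credit: base = 5 × €1,250 = €6,250. 4% of the €112,000 excess over €139,700 is €4,480; credit = €6,250 − €4,480 = €1,770. Heating Assistance Credit: €251,700 is at or below the €266,500 threshold, so the full €11,400 applies. total €1,770 + €11,400 = €13,170
Difference: |€17,650 − €13,170| = €4,480.

€4,480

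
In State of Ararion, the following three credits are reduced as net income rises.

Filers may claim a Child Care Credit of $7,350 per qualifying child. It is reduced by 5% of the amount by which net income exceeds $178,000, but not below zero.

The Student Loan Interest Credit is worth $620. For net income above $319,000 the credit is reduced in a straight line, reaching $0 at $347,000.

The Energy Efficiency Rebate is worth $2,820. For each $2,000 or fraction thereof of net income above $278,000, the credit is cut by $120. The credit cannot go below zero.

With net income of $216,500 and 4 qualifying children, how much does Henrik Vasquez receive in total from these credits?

$30,915

Child Care Credit: base = 4 × $7,350 = $29,400. 5% of the $38,500 excess over $178,000 is $1,925; credit = $29,400 − $1,925 = $27,475.
Student Loan Interest Credit: $216,500 is at or below the $319,000 threshold, so the full $620 applies.
Energy Efficiency Rebate: $216,500 is at or below the $278,000 threshold, so the full $2,820 applies.
Total: $27,475 + $620 + $2,820 = $30,915.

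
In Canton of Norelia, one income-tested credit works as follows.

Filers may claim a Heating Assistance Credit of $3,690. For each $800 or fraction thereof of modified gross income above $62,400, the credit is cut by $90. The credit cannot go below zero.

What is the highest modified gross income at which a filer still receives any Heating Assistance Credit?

$94,400

After 40 increments the reduction is 40 × $90 = $3,600, leaving $90; one more increment wipes it out. Increment 40 ends at excess 40 × $800 = $32,000, so the highest qualifying income is $62,400 + $32,000 = $94,400.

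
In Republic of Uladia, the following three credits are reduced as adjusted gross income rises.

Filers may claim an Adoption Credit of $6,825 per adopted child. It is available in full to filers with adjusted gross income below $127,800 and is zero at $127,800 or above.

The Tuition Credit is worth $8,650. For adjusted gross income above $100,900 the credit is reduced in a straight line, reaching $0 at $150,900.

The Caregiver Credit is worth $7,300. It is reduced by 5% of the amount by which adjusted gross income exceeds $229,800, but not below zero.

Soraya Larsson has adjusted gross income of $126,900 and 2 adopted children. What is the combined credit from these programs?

Adoption Credit: base = 2 × $6,825 = $13,650. $126,900 is below the $127,800 cutoff, so the full $13,650 applies.
Tuition Credit: $126,900 is $26,000 into a $50,000 phase-out range, leaving 24,000/50,000 of the credit: $8,650 × 24,000/50,000 = $4,152.
Caregiver Credit: $126,900 is at or below the $229,800 threshold, so the full $7,300 applies.
Total: $13,650 + $4,152 + $7,300 = $25,102.

$25,102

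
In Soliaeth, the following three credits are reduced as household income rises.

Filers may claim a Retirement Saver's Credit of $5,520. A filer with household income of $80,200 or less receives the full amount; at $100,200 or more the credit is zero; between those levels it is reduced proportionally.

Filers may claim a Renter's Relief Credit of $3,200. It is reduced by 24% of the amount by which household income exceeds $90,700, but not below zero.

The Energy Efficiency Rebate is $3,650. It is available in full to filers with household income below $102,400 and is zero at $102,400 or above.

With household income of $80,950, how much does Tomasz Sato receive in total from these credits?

Retirement Saver's Credit: $80,950 is $750 into a $20,000 phase-out range, leaving 19,250/20,000 of the credit: $5,520 × 19,250/20,000 = $5,313.
Renter's Relief Credit: $80,950 is at or below the $90,700 threshold, so the full $3,200 applies.
Energy Efficiency Rebate: $80,950 is below the $102,400 cutoff, so the full $3,650 applies.
Total: $5,313 + $3,200 + $3,650 = $12,163.

$12,163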